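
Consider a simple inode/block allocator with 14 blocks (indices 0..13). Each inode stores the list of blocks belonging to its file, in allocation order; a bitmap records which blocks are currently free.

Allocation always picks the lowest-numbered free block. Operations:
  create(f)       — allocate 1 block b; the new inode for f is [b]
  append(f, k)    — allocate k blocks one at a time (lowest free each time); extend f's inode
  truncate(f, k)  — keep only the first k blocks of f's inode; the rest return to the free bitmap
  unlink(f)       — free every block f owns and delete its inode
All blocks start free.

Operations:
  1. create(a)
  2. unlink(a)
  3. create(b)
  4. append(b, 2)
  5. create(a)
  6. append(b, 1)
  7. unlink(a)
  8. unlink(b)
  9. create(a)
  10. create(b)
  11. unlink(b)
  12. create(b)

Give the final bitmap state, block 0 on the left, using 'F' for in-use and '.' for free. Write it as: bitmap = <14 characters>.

bitmap = FF............

after create(a) → a:[0]  free=[F.............]
after unlink(a) →   free=[..............]
after create(b) → b:[0]  free=[F.............]
after append(b, 2) → b:[0, 1, 2]  free=[FFF...........]
after create(a) → a:[3], b:[0, 1, 2]  free=[FFFF..........]
after append(b, 1) → a:[3], b:[0, 1, 2, 4]  free=[FFFFF.........]
after unlink(a) → b:[0, 1, 2, 4]  free=[FFF.F.........]
after unlink(b) →   free=[..............]
after create(a) → a:[0]  free=[F.............]
after create(b) → a:[0], b:[1]  free=[FF............]
after unlink(b) → a:[0]  free=[F.............]
after create(b) → a:[0], b:[1]  free=[FF............]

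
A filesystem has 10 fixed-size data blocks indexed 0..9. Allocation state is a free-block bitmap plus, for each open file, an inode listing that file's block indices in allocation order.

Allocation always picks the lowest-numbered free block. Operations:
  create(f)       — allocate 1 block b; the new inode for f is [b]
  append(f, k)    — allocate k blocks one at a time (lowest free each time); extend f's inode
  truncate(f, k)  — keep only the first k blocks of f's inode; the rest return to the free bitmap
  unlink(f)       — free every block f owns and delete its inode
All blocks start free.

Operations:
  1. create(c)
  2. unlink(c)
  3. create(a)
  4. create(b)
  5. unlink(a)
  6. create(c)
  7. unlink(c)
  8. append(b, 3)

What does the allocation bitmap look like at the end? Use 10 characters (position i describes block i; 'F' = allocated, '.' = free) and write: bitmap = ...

bitmap = FFFF......

  1. create(c)  ⇒  F.........  {c→[0]}
  2. unlink(c)  ⇒  ..........  {}
  3. create(a)  ⇒  F.........  {a→[0]}
  4. create(b)  ⇒  FF........  {a→[0]; b→[1]}
  5. unlink(a)  ⇒  .F........  {b→[1]}
  6. create(c)  ⇒  FF........  {b→[1]; c→[0]}
  7. unlink(c)  ⇒  .F........  {b→[1]}
  8. append(b, 3)  ⇒  FFFF......  {b→[1, 0, 2, 3]}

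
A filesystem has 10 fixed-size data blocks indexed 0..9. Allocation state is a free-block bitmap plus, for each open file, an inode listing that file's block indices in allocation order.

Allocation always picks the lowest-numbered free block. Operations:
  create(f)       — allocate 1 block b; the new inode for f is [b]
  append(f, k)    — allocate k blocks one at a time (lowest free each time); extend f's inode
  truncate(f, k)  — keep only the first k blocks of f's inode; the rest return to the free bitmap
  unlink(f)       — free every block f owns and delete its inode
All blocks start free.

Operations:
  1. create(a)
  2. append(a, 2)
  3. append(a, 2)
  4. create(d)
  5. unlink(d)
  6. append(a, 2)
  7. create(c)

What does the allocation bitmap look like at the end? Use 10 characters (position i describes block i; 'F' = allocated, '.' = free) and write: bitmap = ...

  1. create(a)  ⇒  F.........  {a→[0]}
  2. append(a, 2)  ⇒  FFF.......  {a→[0, 1, 2]}
  3. append(a, 2)  ⇒  FFFFF.....  {a→[0, 1, 2, 3, 4]}
  4. create(d)  ⇒  FFFFFF....  {a→[0, 1, 2, 3, 4]; d→[5]}
  5. unlink(d)  ⇒  FFFFF.....  {a→[0, 1, 2, 3, 4]}
  6. append(a, 2)  ⇒  FFFFFFF...  {a→[0, 1, 2, 3, 4, 5, 6]}
  7. create(c)  ⇒  FFFFFFFF..  {a→[0, 1, 2, 3, 4, 5, 6]; c→[7]}

bitmap = FFFFFFFF..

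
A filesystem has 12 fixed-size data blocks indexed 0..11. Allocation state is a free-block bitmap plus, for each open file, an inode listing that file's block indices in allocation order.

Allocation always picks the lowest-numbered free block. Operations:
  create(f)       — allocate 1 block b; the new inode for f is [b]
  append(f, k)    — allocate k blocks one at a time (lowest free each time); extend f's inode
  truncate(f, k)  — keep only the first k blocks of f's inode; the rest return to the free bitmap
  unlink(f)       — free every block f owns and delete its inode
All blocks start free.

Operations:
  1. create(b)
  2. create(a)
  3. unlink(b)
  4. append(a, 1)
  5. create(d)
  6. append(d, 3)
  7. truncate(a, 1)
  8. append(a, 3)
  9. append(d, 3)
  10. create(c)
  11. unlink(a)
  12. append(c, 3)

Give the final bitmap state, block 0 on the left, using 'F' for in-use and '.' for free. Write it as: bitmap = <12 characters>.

bitmap = FFFFFFF.FFFF

after create(b) → b:[0]  free=[F...........]
after create(a) → a:[1], b:[0]  free=[FF..........]
after unlink(b) → a:[1]  free=[.F..........]
after append(a, 1) → a:[1, 0]  free=[FF..........]
after create(d) → a:[1, 0], d:[2]  free=[FFF.........]
after append(d, 3) → a:[1, 0], d:[2, 3, 4, 5]  free=[FFFFFF......]
after truncate(a, 1) → a:[1], d:[2, 3, 4, 5]  free=[.FFFFF......]
after append(a, 3) → a:[1, 0, 6, 7], d:[2, 3, 4, 5]  free=[FFFFFFFF....]
after append(d, 3) → a:[1, 0, 6, 7], d:[2, 3, 4, 5, 8, 9, 10]  free=[FFFFFFFFFFF.]
after create(c) → a:[1, 0, 6, 7], c:[11], d:[2, 3, 4, 5, 8, 9, 10]  free=[FFFFFFFFFFFF]
after unlink(a) → c:[11], d:[2, 3, 4, 5, 8, 9, 10]  free=[..FFFF..FFFF]
after append(c, 3) → c:[11, 0, 1, 6], d:[2, 3, 4, 5, 8, 9, 10]  free=[FFFFFFF.FFFF]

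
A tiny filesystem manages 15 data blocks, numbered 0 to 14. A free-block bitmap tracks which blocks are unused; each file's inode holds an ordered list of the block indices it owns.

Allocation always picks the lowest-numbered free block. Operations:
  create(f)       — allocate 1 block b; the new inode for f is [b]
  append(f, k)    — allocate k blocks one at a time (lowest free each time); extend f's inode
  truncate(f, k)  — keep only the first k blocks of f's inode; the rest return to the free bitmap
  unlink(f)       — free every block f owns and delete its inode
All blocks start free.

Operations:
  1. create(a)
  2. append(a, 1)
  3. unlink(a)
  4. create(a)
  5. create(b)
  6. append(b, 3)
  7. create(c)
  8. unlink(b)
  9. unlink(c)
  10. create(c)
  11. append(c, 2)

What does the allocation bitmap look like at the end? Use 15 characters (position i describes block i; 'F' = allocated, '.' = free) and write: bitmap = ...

[1] create(a) — a=0 (map F..............)
[2] append(a, 1) — a=0,1 (map FF.............)
[3] unlink(a) —  (map ...............)
[4] create(a) — a=0 (map F..............)
[5] create(b) — a=0 b=1 (map FF.............)
[6] append(b, 3) — a=0 b=1,2,3,4 (map FFFFF..........)
[7] create(c) — a=0 b=1,2,3,4 c=5 (map FFFFFF.........)
[8] unlink(b) — a=0 c=5 (map F....F.........)
[9] unlink(c) — a=0 (map F..............)
[10] create(c) — a=0 c=1 (map FF.............)
[11] append(c, 2) — a=0 c=1,2,3 (map FFFF...........)

bitmap = FFFF...........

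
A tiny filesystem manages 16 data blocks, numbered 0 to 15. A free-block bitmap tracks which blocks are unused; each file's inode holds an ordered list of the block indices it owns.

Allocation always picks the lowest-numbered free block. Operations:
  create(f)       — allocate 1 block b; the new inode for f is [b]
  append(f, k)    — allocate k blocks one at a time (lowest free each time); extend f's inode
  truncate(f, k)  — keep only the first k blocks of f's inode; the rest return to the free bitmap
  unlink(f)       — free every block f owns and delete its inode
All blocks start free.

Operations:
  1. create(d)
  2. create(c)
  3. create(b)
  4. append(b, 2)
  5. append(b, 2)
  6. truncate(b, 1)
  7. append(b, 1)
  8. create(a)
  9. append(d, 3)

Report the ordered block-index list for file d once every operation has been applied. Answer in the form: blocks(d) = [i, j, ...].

blocks(d) = [0, 5, 6, 7]

create(d): bitmap=F............... | d=[0]
create(c): bitmap=FF.............. | c=[1] d=[0]
create(b): bitmap=FFF............. | b=[2] c=[1] d=[0]
append(b, 2): bitmap=FFFFF........... | b=[2, 3, 4] c=[1] d=[0]
append(b, 2): bitmap=FFFFFFF......... | b=[2, 3, 4, 5, 6] c=[1] d=[0]
truncate(b, 1): bitmap=FFF............. | b=[2] c=[1] d=[0]
append(b, 1): bitmap=FFFF............ | b=[2, 3] c=[1] d=[0]
create(a): bitmap=FFFFF........... | a=[4] b=[2, 3] c=[1] d=[0]
append(d, 3): bitmap=FFFFFFFF........ | a=[4] b=[2, 3] c=[1] d=[0, 5, 6, 7]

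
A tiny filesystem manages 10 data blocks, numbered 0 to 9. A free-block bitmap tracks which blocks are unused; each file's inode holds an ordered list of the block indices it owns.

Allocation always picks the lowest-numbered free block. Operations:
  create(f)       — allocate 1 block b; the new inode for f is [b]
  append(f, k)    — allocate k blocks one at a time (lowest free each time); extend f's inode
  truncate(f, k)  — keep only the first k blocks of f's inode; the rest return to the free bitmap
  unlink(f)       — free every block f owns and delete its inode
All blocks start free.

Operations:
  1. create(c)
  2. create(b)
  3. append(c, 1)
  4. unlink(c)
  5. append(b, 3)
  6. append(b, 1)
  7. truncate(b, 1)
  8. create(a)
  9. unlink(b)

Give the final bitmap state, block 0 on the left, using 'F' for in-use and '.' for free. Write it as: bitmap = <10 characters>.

create(c): bitmap=F......... | c=[0]
create(b): bitmap=FF........ | b=[1] c=[0]
append(c, 1): bitmap=FFF....... | b=[1] c=[0, 2]
unlink(c): bitmap=.F........ | b=[1]
append(b, 3): bitmap=FFFF...... | b=[1, 0, 2, 3]
append(b, 1): bitmap=FFFFF..... | b=[1, 0, 2, 3, 4]
truncate(b, 1): bitmap=.F........ | b=[1]
create(a): bitmap=FF........ | a=[0] b=[1]
unlink(b): bitmap=F......... | a=[0]

bitmap = F.........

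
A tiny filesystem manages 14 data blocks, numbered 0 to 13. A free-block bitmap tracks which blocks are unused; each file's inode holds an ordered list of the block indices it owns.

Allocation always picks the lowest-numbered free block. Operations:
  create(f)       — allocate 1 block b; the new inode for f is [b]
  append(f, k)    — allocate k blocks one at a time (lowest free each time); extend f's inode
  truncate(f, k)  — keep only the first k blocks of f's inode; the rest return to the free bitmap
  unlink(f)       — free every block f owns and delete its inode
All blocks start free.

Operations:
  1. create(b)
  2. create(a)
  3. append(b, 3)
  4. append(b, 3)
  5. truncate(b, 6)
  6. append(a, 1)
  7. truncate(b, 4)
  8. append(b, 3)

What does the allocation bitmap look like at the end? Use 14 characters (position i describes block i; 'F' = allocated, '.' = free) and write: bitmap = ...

[1] create(b) — b=0 (map F.............)
[2] create(a) — a=1 b=0 (map FF............)
[3] append(b, 3) — a=1 b=0,2,3,4 (map FFFFF.........)
[4] append(b, 3) — a=1 b=0,2,3,4,5,6,7 (map FFFFFFFF......)
[5] truncate(b, 6) — a=1 b=0,2,3,4,5,6 (map FFFFFFF.......)
[6] append(a, 1) — a=1,7 b=0,2,3,4,5,6 (map FFFFFFFF......)
[7] truncate(b, 4) — a=1,7 b=0,2,3,4 (map FFFFF..F......)
[8] append(b, 3) — a=1,7 b=0,2,3,4,5,6,8 (map FFFFFFFFF.....)

bitmap = FFFFFFFFF.....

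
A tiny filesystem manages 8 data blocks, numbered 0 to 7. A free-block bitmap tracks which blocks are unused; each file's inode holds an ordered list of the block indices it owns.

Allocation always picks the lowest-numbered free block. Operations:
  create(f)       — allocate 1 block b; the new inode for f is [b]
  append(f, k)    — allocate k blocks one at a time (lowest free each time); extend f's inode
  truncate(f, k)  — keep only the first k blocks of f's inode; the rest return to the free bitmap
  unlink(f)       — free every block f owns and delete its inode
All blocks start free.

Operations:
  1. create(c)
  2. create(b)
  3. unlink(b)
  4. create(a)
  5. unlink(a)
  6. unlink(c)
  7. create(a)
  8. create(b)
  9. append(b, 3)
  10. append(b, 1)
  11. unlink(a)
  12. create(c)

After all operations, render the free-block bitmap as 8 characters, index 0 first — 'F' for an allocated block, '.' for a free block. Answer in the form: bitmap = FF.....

[1] create(c) — c=0 (map F.......)
[2] create(b) — b=1 c=0 (map FF......)
[3] unlink(b) — c=0 (map F.......)
[4] create(a) — a=1 c=0 (map FF......)
[5] unlink(a) — c=0 (map F.......)
[6] unlink(c) —  (map ........)
[7] create(a) — a=0 (map F.......)
[8] create(b) — a=0 b=1 (map FF......)
[9] append(b, 3) — a=0 b=1,2,3,4 (map FFFFF...)
[10] append(b, 1) — a=0 b=1,2,3,4,5 (map FFFFFF..)
[11] unlink(a) — b=1,2,3,4,5 (map .FFFFF..)
[12] create(c) — b=1,2,3,4,5 c=0 (map FFFFFF..)

bitmap = FFFFFF..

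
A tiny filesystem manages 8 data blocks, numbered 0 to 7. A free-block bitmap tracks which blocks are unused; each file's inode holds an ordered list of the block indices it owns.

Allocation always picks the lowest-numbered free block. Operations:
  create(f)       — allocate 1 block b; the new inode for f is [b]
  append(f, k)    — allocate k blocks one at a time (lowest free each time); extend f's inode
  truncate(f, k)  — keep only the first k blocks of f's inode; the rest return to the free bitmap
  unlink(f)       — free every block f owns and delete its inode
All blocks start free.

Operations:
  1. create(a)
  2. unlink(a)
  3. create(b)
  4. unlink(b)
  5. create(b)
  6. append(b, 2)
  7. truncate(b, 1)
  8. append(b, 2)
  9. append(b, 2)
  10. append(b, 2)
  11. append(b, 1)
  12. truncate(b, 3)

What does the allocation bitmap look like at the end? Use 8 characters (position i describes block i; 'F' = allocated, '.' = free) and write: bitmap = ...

bitmap = FFF.....

after create(a) → a:[0]  free=[F.......]
after unlink(a) →   free=[........]
after create(b) → b:[0]  free=[F.......]
after unlink(b) →   free=[........]
after create(b) → b:[0]  free=[F.......]
after append(b, 2) → b:[0, 1, 2]  free=[FFF.....]
after truncate(b, 1) → b:[0]  free=[F.......]
after append(b, 2) → b:[0, 1, 2]  free=[FFF.....]
after append(b, 2) → b:[0, 1, 2, 3, 4]  free=[FFFFF...]
after append(b, 2) → b:[0, 1, 2, 3, 4, 5, 6]  free=[FFFFFFF.]
after append(b, 1) → b:[0, 1, 2, 3, 4, 5, 6, 7]  free=[FFFFFFFF]
after truncate(b, 3) → b:[0, 1, 2]  free=[FFF.....]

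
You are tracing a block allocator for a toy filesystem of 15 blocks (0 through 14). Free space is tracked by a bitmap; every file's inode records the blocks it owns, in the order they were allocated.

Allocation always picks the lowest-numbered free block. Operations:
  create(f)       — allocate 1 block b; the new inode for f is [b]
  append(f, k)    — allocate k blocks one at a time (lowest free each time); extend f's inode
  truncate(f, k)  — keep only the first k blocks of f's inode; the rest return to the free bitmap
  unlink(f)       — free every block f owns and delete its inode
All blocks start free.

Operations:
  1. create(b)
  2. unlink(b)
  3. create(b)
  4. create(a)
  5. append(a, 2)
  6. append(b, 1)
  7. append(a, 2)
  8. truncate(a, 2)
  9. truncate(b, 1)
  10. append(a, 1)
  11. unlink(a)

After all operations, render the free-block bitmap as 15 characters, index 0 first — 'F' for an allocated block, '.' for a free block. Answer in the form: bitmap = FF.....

[1] create(b) — b=0 (map F..............)
[2] unlink(b) —  (map ...............)
[3] create(b) — b=0 (map F..............)
[4] create(a) — a=1 b=0 (map FF.............)
[5] append(a, 2) — a=1,2,3 b=0 (map FFFF...........)
[6] append(b, 1) — a=1,2,3 b=0,4 (map FFFFF..........)
[7] append(a, 2) — a=1,2,3,5,6 b=0,4 (map FFFFFFF........)
[8] truncate(a, 2) — a=1,2 b=0,4 (map FFF.F..........)
[9] truncate(b, 1) — a=1,2 b=0 (map FFF............)
[10] append(a, 1) — a=1,2,3 b=0 (map FFFF...........)
[11] unlink(a) — b=0 (map F..............)

bitmap = F..............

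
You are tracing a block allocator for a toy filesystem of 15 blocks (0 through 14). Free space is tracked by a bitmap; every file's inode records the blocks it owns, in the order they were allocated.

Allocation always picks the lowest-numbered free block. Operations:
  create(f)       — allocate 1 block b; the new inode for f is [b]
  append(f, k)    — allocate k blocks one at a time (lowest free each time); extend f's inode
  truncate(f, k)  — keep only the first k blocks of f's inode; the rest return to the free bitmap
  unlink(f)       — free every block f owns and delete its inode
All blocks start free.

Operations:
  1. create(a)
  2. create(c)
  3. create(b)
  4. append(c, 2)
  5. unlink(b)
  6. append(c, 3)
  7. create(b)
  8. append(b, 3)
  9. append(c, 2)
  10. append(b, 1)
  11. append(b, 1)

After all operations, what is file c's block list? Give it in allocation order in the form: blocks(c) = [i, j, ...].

blocks(c) = [1, 3, 4, 2, 5, 6, 11, 12]

[1] create(a) — a=0 (map F..............)
[2] create(c) — a=0 c=1 (map FF.............)
[3] create(b) — a=0 b=2 c=1 (map FFF............)
[4] append(c, 2) — a=0 b=2 c=1,3,4 (map FFFFF..........)
[5] unlink(b) — a=0 c=1,3,4 (map FF.FF..........)
[6] append(c, 3) — a=0 c=1,3,4,2,5,6 (map FFFFFFF........)
[7] create(b) — a=0 b=7 c=1,3,4,2,5,6 (map FFFFFFFF.......)
[8] append(b, 3) — a=0 b=7,8,9,10 c=1,3,4,2,5,6 (map FFFFFFFFFFF....)
[9] append(c, 2) — a=0 b=7,8,9,10 c=1,3,4,2,5,6,11,12 (map FFFFFFFFFFFFF..)
[10] append(b, 1) — a=0 b=7,8,9,10,13 c=1,3,4,2,5,6,11,12 (map FFFFFFFFFFFFFF.)
[11] append(b, 1) — a=0 b=7,8,9,10,13,14 c=1,3,4,2,5,6,11,12 (map FFFFFFFFFFFFFFF)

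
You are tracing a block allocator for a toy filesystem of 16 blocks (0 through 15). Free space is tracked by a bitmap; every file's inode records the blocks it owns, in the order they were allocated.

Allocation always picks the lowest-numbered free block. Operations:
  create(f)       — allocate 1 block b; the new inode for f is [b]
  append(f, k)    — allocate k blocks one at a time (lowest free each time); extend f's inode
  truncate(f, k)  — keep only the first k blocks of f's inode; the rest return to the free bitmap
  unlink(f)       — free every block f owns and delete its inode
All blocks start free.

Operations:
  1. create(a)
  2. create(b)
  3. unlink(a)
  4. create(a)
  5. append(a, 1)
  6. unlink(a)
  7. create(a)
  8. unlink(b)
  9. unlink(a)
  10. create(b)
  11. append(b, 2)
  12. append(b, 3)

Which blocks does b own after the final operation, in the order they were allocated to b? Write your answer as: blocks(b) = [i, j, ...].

blocks(b) = [0, 1, 2, 3, 4, 5]

after create(a) → a:[0]  free=[F...............]
after create(b) → a:[0], b:[1]  free=[FF..............]
after unlink(a) → b:[1]  free=[.F..............]
after create(a) → a:[0], b:[1]  free=[FF..............]
after append(a, 1) → a:[0, 2], b:[1]  free=[FFF.............]
after unlink(a) → b:[1]  free=[.F..............]
after create(a) → a:[0], b:[1]  free=[FF..............]
after unlink(b) → a:[0]  free=[F...............]
after unlink(a) →   free=[................]
after create(b) → b:[0]  free=[F...............]
after append(b, 2) → b:[0, 1, 2]  free=[FFF.............]
after append(b, 3) → b:[0, 1, 2, 3, 4, 5]  free=[FFFFFF..........]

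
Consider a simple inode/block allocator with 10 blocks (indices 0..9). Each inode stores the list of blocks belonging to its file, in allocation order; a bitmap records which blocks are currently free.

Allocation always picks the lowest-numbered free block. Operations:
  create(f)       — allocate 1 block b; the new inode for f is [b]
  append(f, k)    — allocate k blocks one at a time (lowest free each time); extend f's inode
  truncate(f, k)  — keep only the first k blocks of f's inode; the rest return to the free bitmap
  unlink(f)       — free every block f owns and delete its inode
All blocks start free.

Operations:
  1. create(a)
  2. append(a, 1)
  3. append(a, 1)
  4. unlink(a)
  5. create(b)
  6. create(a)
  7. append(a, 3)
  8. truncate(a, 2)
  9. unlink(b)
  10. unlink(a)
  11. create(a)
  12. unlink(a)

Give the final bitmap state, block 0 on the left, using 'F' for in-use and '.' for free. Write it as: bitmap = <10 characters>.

create(a): bitmap=F......... | a=[0]
append(a, 1): bitmap=FF........ | a=[0, 1]
append(a, 1): bitmap=FFF....... | a=[0, 1, 2]
unlink(a): bitmap=.......... | 
create(b): bitmap=F......... | b=[0]
create(a): bitmap=FF........ | a=[1] b=[0]
append(a, 3): bitmap=FFFFF..... | a=[1, 2, 3, 4] b=[0]
truncate(a, 2): bitmap=FFF....... | a=[1, 2] b=[0]
unlink(b): bitmap=.FF....... | a=[1, 2]
unlink(a): bitmap=.......... | 
create(a): bitmap=F......... | a=[0]
unlink(a): bitmap=.......... | 

bitmap = ..........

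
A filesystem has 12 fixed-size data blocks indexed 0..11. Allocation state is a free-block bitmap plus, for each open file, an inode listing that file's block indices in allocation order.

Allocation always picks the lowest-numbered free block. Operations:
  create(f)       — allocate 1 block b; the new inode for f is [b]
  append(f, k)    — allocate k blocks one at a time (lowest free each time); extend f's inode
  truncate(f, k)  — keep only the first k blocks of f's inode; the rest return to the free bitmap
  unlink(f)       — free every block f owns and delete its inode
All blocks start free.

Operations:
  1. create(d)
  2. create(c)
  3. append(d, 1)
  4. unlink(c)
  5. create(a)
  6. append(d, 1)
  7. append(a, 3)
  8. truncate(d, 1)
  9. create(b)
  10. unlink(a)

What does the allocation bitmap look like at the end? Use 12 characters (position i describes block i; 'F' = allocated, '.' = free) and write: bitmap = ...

bitmap = F.F.........

create(d): bitmap=F........... | d=[0]
create(c): bitmap=FF.......... | c=[1] d=[0]
append(d, 1): bitmap=FFF......... | c=[1] d=[0, 2]
unlink(c): bitmap=F.F......... | d=[0, 2]
create(a): bitmap=FFF......... | a=[1] d=[0, 2]
append(d, 1): bitmap=FFFF........ | a=[1] d=[0, 2, 3]
append(a, 3): bitmap=FFFFFFF..... | a=[1, 4, 5, 6] d=[0, 2, 3]
truncate(d, 1): bitmap=FF..FFF..... | a=[1, 4, 5, 6] d=[0]
create(b): bitmap=FFF.FFF..... | a=[1, 4, 5, 6] b=[2] d=[0]
unlink(a): bitmap=F.F......... | b=[2] d=[0]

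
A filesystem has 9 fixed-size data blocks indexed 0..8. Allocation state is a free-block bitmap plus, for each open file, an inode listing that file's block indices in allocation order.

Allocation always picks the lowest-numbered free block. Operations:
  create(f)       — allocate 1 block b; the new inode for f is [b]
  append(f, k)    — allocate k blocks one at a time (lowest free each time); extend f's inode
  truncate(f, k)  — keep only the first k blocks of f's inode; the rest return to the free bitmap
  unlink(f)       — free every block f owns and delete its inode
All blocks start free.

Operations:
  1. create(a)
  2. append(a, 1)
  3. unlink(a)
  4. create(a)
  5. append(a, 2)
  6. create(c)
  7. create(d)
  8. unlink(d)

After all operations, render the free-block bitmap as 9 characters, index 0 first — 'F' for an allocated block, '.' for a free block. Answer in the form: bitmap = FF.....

bitmap = FFFF.....

  1. create(a)  ⇒  F........  {a→[0]}
  2. append(a, 1)  ⇒  FF.......  {a→[0, 1]}
  3. unlink(a)  ⇒  .........  {}
  4. create(a)  ⇒  F........  {a→[0]}
  5. append(a, 2)  ⇒  FFF......  {a→[0, 1, 2]}
  6. create(c)  ⇒  FFFF.....  {a→[0, 1, 2]; c→[3]}
  7. create(d)  ⇒  FFFFF....  {a→[0, 1, 2]; c→[3]; d→[4]}
  8. unlink(d)  ⇒  FFFF.....  {a→[0, 1, 2]; c→[3]}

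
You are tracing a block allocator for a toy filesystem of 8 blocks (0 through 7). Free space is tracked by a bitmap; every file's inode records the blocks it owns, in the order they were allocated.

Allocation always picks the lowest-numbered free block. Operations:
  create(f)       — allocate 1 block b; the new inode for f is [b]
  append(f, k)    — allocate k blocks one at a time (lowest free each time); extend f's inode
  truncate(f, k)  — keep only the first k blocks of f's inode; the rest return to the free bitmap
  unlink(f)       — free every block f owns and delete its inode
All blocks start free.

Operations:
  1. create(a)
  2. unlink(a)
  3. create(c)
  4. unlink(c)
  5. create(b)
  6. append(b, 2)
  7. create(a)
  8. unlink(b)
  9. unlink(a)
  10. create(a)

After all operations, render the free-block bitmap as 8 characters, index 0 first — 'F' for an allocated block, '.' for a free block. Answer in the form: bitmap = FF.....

bitmap = F.......

[1] create(a) — a=0 (map F.......)
[2] unlink(a) —  (map ........)
[3] create(c) — c=0 (map F.......)
[4] unlink(c) —  (map ........)
[5] create(b) — b=0 (map F.......)
[6] append(b, 2) — b=0,1,2 (map FFF.....)
[7] create(a) — a=3 b=0,1,2 (map FFFF....)
[8] unlink(b) — a=3 (map ...F....)
[9] unlink(a) —  (map ........)
[10] create(a) — a=0 (map F.......)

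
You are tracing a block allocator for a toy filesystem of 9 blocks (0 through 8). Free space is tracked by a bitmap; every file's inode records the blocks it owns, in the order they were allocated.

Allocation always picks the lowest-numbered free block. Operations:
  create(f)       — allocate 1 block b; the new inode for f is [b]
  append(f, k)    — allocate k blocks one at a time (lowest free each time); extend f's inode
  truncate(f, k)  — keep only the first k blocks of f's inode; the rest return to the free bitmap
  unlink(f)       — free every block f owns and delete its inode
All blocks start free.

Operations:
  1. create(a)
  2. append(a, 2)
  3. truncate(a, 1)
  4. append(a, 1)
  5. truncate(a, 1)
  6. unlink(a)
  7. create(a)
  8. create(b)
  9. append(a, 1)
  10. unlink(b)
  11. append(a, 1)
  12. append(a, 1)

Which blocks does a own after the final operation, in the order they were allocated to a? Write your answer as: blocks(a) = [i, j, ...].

blocks(a) = [0, 2, 1, 3]

  1. create(a)  ⇒  F........  {a→[0]}
  2. append(a, 2)  ⇒  FFF......  {a→[0, 1, 2]}
  3. truncate(a, 1)  ⇒  F........  {a→[0]}
  4. append(a, 1)  ⇒  FF.......  {a→[0, 1]}
  5. truncate(a, 1)  ⇒  F........  {a→[0]}
  6. unlink(a)  ⇒  .........  {}
  7. create(a)  ⇒  F........  {a→[0]}
  8. create(b)  ⇒  FF.......  {a→[0]; b→[1]}
  9. append(a, 1)  ⇒  FFF......  {a→[0, 2]; b→[1]}
  10. unlink(b)  ⇒  F.F......  {a→[0, 2]}
  11. append(a, 1)  ⇒  FFF......  {a→[0, 2, 1]}
  12. append(a, 1)  ⇒  FFFF.....  {a→[0, 2, 1, 3]}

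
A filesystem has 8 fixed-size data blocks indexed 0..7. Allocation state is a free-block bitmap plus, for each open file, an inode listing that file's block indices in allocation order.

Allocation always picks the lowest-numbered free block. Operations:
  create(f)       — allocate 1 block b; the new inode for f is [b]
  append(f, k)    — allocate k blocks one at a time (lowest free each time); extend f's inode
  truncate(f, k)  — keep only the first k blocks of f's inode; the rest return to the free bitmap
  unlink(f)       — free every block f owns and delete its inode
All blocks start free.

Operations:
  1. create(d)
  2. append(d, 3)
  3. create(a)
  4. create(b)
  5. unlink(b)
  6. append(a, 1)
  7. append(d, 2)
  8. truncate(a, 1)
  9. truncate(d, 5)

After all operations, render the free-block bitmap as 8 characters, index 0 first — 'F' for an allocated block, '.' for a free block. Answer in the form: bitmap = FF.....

bitmap = FFFFF.F.

create(d): bitmap=F....... | d=[0]
append(d, 3): bitmap=FFFF.... | d=[0, 1, 2, 3]
create(a): bitmap=FFFFF... | a=[4] d=[0, 1, 2, 3]
create(b): bitmap=FFFFFF.. | a=[4] b=[5] d=[0, 1, 2, 3]
unlink(b): bitmap=FFFFF... | a=[4] d=[0, 1, 2, 3]
append(a, 1): bitmap=FFFFFF.. | a=[4, 5] d=[0, 1, 2, 3]
append(d, 2): bitmap=FFFFFFFF | a=[4, 5] d=[0, 1, 2, 3, 6, 7]
truncate(a, 1): bitmap=FFFFF.FF | a=[4] d=[0, 1, 2, 3, 6, 7]
truncate(d, 5): bitmap=FFFFF.F. | a=[4] d=[0, 1, 2, 3, 6]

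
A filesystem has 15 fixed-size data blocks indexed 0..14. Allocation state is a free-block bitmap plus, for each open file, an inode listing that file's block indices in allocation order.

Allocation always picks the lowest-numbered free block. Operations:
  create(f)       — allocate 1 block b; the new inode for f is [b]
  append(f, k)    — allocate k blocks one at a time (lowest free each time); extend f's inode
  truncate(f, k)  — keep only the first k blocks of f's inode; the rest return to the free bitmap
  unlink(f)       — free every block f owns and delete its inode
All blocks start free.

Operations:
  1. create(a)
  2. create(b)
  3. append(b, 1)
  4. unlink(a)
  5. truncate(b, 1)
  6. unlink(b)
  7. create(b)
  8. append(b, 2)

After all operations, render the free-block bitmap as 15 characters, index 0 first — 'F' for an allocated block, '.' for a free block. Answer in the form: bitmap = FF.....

bitmap = FFF............

[1] create(a) — a=0 (map F..............)
[2] create(b) — a=0 b=1 (map FF.............)
[3] append(b, 1) — a=0 b=1,2 (map FFF............)
[4] unlink(a) — b=1,2 (map .FF............)
[5] truncate(b, 1) — b=1 (map .F.............)
[6] unlink(b) —  (map ...............)
[7] create(b) — b=0 (map F..............)
[8] append(b, 2) — b=0,1,2 (map FFF............)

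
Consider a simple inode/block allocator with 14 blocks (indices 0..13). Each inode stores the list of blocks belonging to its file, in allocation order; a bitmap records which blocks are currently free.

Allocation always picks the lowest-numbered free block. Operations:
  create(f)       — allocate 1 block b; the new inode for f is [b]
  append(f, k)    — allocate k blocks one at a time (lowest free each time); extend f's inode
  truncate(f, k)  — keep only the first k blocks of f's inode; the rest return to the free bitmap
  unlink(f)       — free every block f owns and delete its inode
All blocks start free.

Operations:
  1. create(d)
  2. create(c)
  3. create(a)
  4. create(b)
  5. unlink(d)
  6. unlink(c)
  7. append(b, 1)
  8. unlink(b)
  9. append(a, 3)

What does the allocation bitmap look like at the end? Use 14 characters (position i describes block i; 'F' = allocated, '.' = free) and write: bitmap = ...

bitmap = FFFF..........

[1] create(d) — d=0 (map F.............)
[2] create(c) — c=1 d=0 (map FF............)
[3] create(a) — a=2 c=1 d=0 (map FFF...........)
[4] create(b) — a=2 b=3 c=1 d=0 (map FFFF..........)
[5] unlink(d) — a=2 b=3 c=1 (map .FFF..........)
[6] unlink(c) — a=2 b=3 (map ..FF..........)
[7] append(b, 1) — a=2 b=3,0 (map F.FF..........)
[8] unlink(b) — a=2 (map ..F...........)
[9] append(a, 3) — a=2,0,1,3 (map FFFF..........)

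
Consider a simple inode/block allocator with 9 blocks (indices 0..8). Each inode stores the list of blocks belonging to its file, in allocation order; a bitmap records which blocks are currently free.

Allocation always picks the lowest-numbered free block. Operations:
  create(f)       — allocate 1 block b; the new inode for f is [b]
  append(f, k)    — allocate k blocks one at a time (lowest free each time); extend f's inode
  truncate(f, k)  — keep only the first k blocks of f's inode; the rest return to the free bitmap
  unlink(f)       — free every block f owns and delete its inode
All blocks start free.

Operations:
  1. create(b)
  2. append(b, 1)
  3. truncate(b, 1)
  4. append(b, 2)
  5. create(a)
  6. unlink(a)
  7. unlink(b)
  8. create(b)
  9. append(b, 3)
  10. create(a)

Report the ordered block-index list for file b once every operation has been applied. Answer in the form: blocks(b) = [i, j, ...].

blocks(b) = [0, 1, 2, 3]

  1. create(b)  ⇒  F........  {b→[0]}
  2. append(b, 1)  ⇒  FF.......  {b→[0, 1]}
  3. truncate(b, 1)  ⇒  F........  {b→[0]}
  4. append(b, 2)  ⇒  FFF......  {b→[0, 1, 2]}
  5. create(a)  ⇒  FFFF.....  {a→[3]; b→[0, 1, 2]}
  6. unlink(a)  ⇒  FFF......  {b→[0, 1, 2]}
  7. unlink(b)  ⇒  .........  {}
  8. create(b)  ⇒  F........  {b→[0]}
  9. append(b, 3)  ⇒  FFFF.....  {b→[0, 1, 2, 3]}
  10. create(a)  ⇒  FFFFF....  {a→[4]; b→[0, 1, 2, 3]}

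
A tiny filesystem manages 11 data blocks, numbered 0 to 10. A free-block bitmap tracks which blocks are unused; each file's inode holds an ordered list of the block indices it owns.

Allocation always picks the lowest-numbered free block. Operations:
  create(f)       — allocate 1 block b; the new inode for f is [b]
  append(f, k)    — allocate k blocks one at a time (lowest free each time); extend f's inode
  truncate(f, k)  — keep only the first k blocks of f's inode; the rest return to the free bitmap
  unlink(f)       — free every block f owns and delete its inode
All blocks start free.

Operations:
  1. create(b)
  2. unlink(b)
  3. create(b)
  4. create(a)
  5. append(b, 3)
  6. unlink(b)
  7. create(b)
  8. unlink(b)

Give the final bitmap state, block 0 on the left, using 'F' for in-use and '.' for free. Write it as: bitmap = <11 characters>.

bitmap = .F.........

  1. create(b)  ⇒  F..........  {b→[0]}
  2. unlink(b)  ⇒  ...........  {}
  3. create(b)  ⇒  F..........  {b→[0]}
  4. create(a)  ⇒  FF.........  {a→[1]; b→[0]}
  5. append(b, 3)  ⇒  FFFFF......  {a→[1]; b→[0, 2, 3, 4]}
  6. unlink(b)  ⇒  .F.........  {a→[1]}
  7. create(b)  ⇒  FF.........  {a→[1]; b→[0]}
  8. unlink(b)  ⇒  .F.........  {a→[1]}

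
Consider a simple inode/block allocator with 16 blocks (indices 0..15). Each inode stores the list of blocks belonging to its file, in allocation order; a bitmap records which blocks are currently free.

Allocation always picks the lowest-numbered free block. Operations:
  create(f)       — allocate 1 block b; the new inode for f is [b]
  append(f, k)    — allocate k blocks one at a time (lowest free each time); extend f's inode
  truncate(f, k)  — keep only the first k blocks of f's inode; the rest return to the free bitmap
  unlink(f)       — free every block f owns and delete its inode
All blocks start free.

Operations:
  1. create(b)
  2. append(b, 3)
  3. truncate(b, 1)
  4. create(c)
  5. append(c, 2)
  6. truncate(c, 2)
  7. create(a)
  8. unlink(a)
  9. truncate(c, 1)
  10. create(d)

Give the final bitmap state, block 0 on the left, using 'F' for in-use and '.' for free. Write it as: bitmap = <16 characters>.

  1. create(b)  ⇒  F...............  {b→[0]}
  2. append(b, 3)  ⇒  FFFF............  {b→[0, 1, 2, 3]}
  3. truncate(b, 1)  ⇒  F...............  {b→[0]}
  4. create(c)  ⇒  FF..............  {b→[0]; c→[1]}
  5. append(c, 2)  ⇒  FFFF............  {b→[0]; c→[1, 2, 3]}
  6. truncate(c, 2)  ⇒  FFF.............  {b→[0]; c→[1, 2]}
  7. create(a)  ⇒  FFFF............  {a→[3]; b→[0]; c→[1, 2]}
  8. unlink(a)  ⇒  FFF.............  {b→[0]; c→[1, 2]}
  9. truncate(c, 1)  ⇒  FF..............  {b→[0]; c→[1]}
  10. create(d)  ⇒  FFF.............  {b→[0]; c→[1]; d→[2]}

bitmap = FFF.............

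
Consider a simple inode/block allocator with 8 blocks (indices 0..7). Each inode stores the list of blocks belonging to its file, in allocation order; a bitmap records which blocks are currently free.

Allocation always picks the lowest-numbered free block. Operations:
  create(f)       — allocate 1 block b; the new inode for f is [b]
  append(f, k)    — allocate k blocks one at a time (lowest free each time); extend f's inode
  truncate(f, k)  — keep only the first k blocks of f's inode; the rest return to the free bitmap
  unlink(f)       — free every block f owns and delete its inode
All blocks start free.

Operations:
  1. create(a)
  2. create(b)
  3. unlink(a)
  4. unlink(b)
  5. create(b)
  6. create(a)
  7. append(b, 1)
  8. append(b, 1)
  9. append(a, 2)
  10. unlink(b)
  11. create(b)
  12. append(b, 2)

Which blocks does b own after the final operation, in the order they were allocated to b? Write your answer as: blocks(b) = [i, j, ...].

  1. create(a)  ⇒  F.......  {a→[0]}
  2. create(b)  ⇒  FF......  {a→[0]; b→[1]}
  3. unlink(a)  ⇒  .F......  {b→[1]}
  4. unlink(b)  ⇒  ........  {}
  5. create(b)  ⇒  F.......  {b→[0]}
  6. create(a)  ⇒  FF......  {a→[1]; b→[0]}
  7. append(b, 1)  ⇒  FFF.....  {a→[1]; b→[0, 2]}
  8. append(b, 1)  ⇒  FFFF....  {a→[1]; b→[0, 2, 3]}
  9. append(a, 2)  ⇒  FFFFFF..  {a→[1, 4, 5]; b→[0, 2, 3]}
  10. unlink(b)  ⇒  .F..FF..  {a→[1, 4, 5]}
  11. create(b)  ⇒  FF..FF..  {a→[1, 4, 5]; b→[0]}
  12. append(b, 2)  ⇒  FFFFFF..  {a→[1, 4, 5]; b→[0, 2, 3]}

blocks(b) = [0, 2, 3]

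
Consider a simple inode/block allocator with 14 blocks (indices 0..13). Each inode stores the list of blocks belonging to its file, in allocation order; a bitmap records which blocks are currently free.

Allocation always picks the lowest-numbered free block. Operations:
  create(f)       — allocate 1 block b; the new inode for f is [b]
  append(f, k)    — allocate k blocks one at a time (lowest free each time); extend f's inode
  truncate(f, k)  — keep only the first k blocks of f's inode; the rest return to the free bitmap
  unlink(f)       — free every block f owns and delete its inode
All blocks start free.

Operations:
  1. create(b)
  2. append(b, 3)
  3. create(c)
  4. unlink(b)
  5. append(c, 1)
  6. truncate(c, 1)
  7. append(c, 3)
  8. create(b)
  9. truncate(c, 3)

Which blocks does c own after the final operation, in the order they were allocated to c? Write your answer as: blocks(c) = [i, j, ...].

  1. create(b)  ⇒  F.............  {b→[0]}
  2. append(b, 3)  ⇒  FFFF..........  {b→[0, 1, 2, 3]}
  3. create(c)  ⇒  FFFFF.........  {b→[0, 1, 2, 3]; c→[4]}
  4. unlink(b)  ⇒  ....F.........  {c→[4]}
  5. append(c, 1)  ⇒  F...F.........  {c→[4, 0]}
  6. truncate(c, 1)  ⇒  ....F.........  {c→[4]}
  7. append(c, 3)  ⇒  FFF.F.........  {c→[4, 0, 1, 2]}
  8. create(b)  ⇒  FFFFF.........  {b→[3]; c→[4, 0, 1, 2]}
  9. truncate(c, 3)  ⇒  FF.FF.........  {b→[3]; c→[4, 0, 1]}

blocks(c) = [4, 0, 1]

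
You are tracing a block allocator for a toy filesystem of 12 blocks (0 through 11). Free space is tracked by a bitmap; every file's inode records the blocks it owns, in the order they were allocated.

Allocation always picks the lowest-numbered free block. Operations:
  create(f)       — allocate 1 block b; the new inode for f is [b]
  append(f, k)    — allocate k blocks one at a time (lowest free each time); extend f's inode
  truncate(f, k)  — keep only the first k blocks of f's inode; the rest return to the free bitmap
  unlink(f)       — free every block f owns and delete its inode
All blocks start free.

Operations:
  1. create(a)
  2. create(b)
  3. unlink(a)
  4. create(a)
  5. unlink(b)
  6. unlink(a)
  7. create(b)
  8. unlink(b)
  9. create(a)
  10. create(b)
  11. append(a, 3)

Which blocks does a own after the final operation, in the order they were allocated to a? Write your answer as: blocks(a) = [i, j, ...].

blocks(a) = [0, 2, 3, 4]

create(a): bitmap=F........... | a=[0]
create(b): bitmap=FF.......... | a=[0] b=[1]
unlink(a): bitmap=.F.......... | b=[1]
create(a): bitmap=FF.......... | a=[0] b=[1]
unlink(b): bitmap=F........... | a=[0]
unlink(a): bitmap=............ | 
create(b): bitmap=F........... | b=[0]
unlink(b): bitmap=............ | 
create(a): bitmap=F........... | a=[0]
create(b): bitmap=FF.......... | a=[0] b=[1]
append(a, 3): bitmap=FFFFF....... | a=[0, 2, 3, 4] b=[1]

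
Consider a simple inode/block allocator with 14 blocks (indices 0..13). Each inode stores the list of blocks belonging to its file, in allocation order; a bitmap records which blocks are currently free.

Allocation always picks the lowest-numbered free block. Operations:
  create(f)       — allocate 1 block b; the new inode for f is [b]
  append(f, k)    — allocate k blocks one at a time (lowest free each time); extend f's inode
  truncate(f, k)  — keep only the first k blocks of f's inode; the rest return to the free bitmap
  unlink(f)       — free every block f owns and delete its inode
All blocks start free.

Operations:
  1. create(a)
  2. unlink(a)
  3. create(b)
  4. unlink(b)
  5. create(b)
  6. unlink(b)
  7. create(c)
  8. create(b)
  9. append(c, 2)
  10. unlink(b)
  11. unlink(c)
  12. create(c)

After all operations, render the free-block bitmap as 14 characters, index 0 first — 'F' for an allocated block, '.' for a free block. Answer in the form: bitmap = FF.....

[1] create(a) — a=0 (map F.............)
[2] unlink(a) —  (map ..............)
[3] create(b) — b=0 (map F.............)
[4] unlink(b) —  (map ..............)
[5] create(b) — b=0 (map F.............)
[6] unlink(b) —  (map ..............)
[7] create(c) — c=0 (map F.............)
[8] create(b) — b=1 c=0 (map FF............)
[9] append(c, 2) — b=1 c=0,2,3 (map FFFF..........)
[10] unlink(b) — c=0,2,3 (map F.FF..........)
[11] unlink(c) —  (map ..............)
[12] create(c) — c=0 (map F.............)

bitmap = F.............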